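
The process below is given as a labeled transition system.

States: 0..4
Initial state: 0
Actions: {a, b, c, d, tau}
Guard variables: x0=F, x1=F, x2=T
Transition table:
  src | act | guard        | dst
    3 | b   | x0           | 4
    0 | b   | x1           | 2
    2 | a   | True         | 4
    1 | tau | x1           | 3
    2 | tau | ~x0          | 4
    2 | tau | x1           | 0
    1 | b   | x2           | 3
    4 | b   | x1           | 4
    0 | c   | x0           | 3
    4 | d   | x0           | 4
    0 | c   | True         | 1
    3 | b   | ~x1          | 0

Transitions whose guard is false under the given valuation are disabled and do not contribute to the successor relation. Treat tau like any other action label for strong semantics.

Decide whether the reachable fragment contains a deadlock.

Answer: DEADLOCK-FREE

Analysis:
Reach set: {0,1,3}
  0: c→1  [1 exit(s)]
  1: b→3  [1 exit(s)]
  3: b→0  [1 exit(s)]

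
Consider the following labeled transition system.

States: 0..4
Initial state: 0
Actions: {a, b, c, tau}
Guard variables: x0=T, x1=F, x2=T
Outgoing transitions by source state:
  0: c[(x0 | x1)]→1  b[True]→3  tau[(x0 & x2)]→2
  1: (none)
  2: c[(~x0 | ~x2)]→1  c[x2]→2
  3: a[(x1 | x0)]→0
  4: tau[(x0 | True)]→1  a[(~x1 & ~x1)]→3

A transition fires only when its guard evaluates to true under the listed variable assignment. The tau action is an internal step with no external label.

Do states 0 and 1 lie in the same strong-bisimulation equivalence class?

Answer: NOT BISIMILAR

Analysis:
Refine partition for ~:
  π0 = {{0,1,2,3,4}}
  π1 = {{0},{1},{2},{3},{4}}
Fixed point at round 2; 5 class(es).
class of 0: {0}; class of 1: {1}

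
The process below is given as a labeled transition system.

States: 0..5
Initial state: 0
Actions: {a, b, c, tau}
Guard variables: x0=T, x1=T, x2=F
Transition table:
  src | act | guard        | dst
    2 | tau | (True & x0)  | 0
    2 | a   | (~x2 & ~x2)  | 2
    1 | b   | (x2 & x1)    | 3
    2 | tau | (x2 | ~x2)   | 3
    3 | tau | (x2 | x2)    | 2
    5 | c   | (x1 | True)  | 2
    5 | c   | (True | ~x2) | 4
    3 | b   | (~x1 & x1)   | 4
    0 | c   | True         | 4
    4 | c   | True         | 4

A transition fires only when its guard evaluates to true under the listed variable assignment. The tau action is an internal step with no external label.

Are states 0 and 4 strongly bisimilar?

Refine partition for ~:
  P[0] = {{0,1,2,3,4,5}}
  P[1] = {{0,4,5},{1,3},{2}}
  P[2] = {{0,4},{1,3},{2},{5}}
Fixed point at round 3; 4 class(es).
[0]={0,4}  [4]={0,4}

Answer: BISIMILAR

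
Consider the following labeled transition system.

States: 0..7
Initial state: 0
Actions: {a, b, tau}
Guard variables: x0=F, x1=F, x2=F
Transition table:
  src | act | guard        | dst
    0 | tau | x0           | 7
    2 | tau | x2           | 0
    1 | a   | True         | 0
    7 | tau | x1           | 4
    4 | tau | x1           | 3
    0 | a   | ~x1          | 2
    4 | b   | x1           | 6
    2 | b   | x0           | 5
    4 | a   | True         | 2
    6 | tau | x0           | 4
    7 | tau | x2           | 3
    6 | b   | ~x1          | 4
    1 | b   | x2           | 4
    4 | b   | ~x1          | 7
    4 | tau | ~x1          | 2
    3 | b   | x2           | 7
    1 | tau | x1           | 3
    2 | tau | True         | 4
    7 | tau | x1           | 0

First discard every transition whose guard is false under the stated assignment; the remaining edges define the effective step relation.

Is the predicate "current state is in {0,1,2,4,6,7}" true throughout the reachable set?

Allowed set {0,1,2,4,6,7}
Reachable = {0,2,4,7}
  0: ✓
  2: ✓
  4: ✓
  7: ✓

Answer: INVARIANT HOLDS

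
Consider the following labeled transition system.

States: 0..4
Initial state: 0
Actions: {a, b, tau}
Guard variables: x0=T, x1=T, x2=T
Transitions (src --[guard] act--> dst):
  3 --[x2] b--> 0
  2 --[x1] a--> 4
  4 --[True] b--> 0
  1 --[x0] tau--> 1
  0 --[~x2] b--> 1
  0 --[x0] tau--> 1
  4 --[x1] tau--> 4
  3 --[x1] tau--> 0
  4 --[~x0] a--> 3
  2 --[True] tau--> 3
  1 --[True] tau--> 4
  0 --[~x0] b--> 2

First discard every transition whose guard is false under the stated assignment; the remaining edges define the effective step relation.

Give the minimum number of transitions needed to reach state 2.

Answer: UNREACHABLE

Trace:
BFS to 2:
  Layer 0: {0}
  Layer 1: {1}
  Layer 2: {4}
2 never appears.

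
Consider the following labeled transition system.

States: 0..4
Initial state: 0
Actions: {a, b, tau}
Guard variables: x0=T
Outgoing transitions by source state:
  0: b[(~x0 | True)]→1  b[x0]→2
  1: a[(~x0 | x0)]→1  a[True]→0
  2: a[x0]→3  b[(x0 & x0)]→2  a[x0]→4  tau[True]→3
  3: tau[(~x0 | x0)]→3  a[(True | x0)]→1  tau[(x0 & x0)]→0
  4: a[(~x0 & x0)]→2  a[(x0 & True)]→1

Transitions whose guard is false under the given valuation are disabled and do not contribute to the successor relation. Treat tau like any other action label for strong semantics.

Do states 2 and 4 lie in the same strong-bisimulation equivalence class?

Compute ~ classes (split until stable):
  P[0] = {{0,1,2,3,4}}
  P[1] = {{0},{1,4},{2},{3}}
  P[2] = {{0},{1},{2},{3},{4}}
5 equivalence class(es) (converged in 3)
[2]={2}  [4]={4}

Answer: NOT BISIMILAR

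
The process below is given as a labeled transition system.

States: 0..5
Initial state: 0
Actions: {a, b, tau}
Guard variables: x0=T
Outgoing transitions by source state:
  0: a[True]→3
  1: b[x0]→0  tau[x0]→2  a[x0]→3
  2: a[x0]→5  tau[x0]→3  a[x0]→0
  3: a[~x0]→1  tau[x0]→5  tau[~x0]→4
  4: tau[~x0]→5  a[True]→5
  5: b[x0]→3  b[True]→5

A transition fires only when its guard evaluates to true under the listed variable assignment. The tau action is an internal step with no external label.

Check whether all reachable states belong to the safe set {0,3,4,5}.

Safe = {0,3,4,5}
Reachable = {0,3,5}
  0: ✓
  3: ✓
  5: ✓

Answer: INVARIANT HOLDS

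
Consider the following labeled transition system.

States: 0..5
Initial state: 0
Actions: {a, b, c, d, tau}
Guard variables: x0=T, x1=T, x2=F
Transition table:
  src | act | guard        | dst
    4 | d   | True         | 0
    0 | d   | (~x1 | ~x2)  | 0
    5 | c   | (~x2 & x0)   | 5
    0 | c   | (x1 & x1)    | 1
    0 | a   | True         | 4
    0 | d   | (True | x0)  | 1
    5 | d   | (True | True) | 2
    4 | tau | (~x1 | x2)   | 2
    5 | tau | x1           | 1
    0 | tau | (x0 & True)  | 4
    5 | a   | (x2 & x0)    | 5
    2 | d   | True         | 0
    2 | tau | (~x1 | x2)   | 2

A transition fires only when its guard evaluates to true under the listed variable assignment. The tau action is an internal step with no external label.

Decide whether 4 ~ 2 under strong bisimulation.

Compute ~ classes (split until stable):
  π0 = {{0,1,2,3,4,5}}
  π1 = {{0},{1,3},{2,4},{5}}
4 equivalence class(es) (converged in 2)
[4]={2,4}  [2]={2,4}

Answer: BISIMILAR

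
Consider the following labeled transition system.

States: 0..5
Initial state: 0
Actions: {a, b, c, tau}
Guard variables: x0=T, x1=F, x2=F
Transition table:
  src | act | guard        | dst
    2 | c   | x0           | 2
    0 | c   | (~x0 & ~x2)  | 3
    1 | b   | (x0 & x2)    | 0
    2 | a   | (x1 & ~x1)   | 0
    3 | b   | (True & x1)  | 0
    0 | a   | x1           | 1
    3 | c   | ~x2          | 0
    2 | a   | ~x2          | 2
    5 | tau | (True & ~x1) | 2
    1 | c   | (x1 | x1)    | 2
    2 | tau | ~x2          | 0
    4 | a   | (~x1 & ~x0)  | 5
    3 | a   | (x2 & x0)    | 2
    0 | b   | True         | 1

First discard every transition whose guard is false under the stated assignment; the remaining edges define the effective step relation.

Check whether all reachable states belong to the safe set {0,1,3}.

Allowed set {0,1,3}
R = {0,1}
  0: safe
  1: safe

Answer: INVARIANT HOLDS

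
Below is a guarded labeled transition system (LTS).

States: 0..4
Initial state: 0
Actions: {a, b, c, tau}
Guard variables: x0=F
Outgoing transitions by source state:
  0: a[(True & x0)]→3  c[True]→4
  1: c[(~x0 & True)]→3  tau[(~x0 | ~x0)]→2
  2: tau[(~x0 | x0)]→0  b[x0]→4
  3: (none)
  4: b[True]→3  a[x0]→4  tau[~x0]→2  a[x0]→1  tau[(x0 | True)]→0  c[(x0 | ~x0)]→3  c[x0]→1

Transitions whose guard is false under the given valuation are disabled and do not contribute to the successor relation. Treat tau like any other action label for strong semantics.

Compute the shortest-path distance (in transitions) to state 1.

Answer: UNREACHABLE

Trace:
Breadth-first toward 1:
  depth 0: {0}
  depth 1: {4}
  depth 2: {2,3}
1 never appears.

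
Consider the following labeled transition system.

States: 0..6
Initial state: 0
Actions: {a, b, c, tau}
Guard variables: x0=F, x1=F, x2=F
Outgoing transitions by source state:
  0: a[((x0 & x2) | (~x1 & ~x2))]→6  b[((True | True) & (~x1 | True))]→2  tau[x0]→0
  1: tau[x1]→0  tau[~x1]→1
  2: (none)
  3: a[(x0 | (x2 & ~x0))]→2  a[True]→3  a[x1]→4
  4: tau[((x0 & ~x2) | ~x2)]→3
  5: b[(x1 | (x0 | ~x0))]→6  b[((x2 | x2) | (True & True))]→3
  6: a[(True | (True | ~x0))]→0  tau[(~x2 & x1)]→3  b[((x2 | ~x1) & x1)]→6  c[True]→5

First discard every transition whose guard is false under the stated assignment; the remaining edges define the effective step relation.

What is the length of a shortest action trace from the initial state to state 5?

Answer: 2

Analysis:
BFS to 5:
  Layer 0: {0}
  Layer 1: {2,6}
  Layer 2: {5}
5 enters at depth 2; path a·c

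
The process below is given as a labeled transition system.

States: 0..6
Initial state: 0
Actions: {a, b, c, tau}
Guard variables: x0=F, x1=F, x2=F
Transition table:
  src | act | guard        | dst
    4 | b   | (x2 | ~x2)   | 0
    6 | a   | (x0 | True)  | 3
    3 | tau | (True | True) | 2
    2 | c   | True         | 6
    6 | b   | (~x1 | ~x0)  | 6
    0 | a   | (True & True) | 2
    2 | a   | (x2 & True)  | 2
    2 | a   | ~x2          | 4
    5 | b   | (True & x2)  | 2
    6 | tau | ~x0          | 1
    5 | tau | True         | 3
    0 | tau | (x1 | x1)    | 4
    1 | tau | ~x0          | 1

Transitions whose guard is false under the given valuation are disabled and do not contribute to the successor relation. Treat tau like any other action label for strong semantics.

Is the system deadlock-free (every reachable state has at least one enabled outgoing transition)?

R = {0,1,2,3,4,6}
  0: a→2  [deg 1]
  1: tau→1  [deg 1]
  2: a→4  c→6  [deg 2]
  3: tau→2  [deg 1]
  4: b→0  [deg 1]
  6: a→3  b→6  tau→1  [deg 3]

Answer: DEADLOCK-FREE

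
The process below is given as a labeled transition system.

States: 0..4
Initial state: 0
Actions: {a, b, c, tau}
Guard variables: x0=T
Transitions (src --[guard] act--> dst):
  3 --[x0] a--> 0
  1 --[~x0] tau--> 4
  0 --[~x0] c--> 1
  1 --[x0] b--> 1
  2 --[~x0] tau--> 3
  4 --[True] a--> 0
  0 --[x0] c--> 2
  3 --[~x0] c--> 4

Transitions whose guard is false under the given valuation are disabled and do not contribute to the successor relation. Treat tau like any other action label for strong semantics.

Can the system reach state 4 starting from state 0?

4 transition(s) survive guard evaluation.
Layer 0: {0}
Layer 1: {2}  cumulative {0,2}
R = {0,2}

Answer: UNREACHABLE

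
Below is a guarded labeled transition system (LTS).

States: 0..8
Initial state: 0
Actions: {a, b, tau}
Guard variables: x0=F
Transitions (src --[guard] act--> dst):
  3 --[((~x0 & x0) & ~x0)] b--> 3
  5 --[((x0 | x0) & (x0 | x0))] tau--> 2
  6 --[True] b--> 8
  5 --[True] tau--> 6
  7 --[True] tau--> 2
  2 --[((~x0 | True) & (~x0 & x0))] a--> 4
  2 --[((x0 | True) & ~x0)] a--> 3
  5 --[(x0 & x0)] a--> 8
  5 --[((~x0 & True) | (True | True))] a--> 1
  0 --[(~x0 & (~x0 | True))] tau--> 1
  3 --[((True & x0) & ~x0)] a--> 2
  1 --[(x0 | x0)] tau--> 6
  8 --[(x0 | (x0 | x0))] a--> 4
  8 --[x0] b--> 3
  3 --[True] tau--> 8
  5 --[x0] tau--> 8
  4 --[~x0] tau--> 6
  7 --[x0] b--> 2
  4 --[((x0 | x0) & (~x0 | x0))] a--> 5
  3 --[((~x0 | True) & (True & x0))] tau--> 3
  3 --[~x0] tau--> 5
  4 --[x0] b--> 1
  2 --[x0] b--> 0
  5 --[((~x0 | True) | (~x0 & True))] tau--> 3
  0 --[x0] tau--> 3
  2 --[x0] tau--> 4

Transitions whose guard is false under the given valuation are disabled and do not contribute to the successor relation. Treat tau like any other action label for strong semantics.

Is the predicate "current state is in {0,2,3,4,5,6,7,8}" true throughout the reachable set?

Answer: INVARIANT VIOLATED at state 1

Trace:
Safe = {0,2,3,4,5,6,7,8}
Reachable = {0,1}
  0: safe
  1: outside
counterexample path to 1: tau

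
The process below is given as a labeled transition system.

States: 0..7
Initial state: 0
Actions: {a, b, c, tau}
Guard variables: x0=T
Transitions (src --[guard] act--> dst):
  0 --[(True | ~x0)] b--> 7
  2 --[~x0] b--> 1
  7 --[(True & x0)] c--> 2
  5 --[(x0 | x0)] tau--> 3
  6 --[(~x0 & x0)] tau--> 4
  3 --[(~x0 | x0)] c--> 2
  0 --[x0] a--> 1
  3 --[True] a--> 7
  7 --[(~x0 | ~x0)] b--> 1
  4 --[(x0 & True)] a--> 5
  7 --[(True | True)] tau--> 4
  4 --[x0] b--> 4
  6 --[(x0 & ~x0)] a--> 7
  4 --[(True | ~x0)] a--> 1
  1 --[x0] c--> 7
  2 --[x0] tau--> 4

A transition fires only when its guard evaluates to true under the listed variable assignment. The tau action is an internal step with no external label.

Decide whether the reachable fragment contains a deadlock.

Reachable = {0,1,2,3,4,5,7}
  0: a→1  b→7  [deg 2]
  1: c→7  [deg 1]
  2: tau→4  [deg 1]
  3: a→7  c→2  [deg 2]
  4: a→1  a→5  b→4  [deg 3]
  5: tau→3  [deg 1]
  7: c→2  tau→4  [deg 2]

Answer: DEADLOCK-FREE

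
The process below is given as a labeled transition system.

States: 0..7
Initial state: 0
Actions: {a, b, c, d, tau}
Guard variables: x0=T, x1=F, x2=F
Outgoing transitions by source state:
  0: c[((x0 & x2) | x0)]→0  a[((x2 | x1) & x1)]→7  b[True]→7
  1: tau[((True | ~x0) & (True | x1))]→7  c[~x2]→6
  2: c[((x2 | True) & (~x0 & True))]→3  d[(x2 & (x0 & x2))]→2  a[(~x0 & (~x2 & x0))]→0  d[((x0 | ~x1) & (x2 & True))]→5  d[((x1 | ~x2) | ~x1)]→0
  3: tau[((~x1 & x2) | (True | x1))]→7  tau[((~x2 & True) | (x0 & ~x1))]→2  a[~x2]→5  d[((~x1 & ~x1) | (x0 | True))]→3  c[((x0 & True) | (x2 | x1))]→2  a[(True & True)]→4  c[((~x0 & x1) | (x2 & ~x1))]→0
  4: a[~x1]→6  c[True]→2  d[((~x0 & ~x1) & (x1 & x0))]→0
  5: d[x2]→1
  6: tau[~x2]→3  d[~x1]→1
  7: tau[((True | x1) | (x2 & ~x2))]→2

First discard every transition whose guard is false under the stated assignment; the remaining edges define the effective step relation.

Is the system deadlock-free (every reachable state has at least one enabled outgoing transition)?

Answer: DEADLOCK-FREE

Working:
R = {0,2,7}
  0: b→7  c→0  [deg 2]
  2: d→0  [deg 1]
  7: tau→2  [deg 1]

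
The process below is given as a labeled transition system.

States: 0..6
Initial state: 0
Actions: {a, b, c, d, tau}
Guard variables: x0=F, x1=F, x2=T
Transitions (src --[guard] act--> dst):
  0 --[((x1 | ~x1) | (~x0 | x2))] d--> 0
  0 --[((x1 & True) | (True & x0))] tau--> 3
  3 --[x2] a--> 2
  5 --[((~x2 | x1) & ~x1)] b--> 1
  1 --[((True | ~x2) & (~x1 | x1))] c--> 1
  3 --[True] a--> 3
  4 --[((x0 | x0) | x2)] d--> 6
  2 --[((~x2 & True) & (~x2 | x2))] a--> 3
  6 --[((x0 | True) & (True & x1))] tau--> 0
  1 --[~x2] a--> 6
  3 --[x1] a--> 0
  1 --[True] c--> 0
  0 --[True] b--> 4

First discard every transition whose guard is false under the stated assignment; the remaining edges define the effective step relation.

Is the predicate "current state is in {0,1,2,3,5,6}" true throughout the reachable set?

Inv-set: {0,1,2,3,5,6}
Reach set: {0,4,6}
  0: ok
  4: ✗ unsafe
  6: ok
reach 4 via b — violates

Answer: INVARIANT VIOLATED at state 4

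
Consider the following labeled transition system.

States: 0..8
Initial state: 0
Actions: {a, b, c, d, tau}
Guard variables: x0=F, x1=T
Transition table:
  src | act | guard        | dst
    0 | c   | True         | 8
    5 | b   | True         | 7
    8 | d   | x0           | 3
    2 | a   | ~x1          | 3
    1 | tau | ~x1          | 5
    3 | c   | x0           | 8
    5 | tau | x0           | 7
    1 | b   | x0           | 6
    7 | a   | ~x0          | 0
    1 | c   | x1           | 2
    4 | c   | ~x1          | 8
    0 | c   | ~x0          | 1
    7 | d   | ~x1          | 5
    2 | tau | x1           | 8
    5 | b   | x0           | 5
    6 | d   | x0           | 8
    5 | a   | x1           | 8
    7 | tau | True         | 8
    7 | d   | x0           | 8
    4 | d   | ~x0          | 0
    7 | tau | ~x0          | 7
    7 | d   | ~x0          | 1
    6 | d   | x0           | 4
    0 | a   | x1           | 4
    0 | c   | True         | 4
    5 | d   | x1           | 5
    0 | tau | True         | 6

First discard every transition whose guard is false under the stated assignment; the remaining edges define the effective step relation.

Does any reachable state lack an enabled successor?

Answer: DEADLOCK at state 6

Working:
Reach set: {0,1,2,4,6,8}
  0: a→4  c→1  c→4  c→8  tau→6  [5 exit(s)]
  1: c→2  [1 exit(s)]
  2: tau→8  [1 exit(s)]
  4: d→0  [1 exit(s)]
  6: ∅  [no exit]
  8: ∅  [no exit]
Path to 6: tau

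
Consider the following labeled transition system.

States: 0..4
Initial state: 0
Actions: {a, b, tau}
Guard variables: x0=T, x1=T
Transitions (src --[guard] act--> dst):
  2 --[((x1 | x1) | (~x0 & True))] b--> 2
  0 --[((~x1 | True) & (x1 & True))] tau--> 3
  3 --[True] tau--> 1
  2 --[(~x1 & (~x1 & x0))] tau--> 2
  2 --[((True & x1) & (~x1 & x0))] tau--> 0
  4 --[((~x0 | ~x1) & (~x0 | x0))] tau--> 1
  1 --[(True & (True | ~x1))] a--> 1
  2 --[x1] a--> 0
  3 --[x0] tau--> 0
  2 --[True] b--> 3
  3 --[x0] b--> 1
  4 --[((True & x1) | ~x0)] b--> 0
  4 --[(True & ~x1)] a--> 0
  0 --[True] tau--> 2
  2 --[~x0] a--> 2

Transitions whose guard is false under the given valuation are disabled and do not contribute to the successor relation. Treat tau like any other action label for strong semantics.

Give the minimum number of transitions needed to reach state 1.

Answer: 2

Working:
Breadth-first toward 1:
  depth 0: {0}
  depth 1: {2,3}
  depth 2: {1}
1 enters at depth 2; path tau·b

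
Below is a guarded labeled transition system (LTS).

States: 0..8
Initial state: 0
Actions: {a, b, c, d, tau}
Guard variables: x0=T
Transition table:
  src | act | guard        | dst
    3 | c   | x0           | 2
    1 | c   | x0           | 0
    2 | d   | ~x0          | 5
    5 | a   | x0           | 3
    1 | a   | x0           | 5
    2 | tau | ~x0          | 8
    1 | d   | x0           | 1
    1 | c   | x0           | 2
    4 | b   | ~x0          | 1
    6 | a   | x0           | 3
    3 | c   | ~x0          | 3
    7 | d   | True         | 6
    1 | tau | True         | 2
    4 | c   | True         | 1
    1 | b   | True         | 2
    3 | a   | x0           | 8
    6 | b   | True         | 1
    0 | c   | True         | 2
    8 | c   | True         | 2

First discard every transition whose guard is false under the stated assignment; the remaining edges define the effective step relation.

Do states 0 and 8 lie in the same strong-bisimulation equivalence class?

Bisimulation quotient by refinement:
  round 0: {{0,1,2,3,4,5,6,7,8}}
  round 1: {{0,4,8},{1},{2},{3},{5},{6},{7}}
  round 2: {{0,8},{1},{2},{3},{4},{5},{6},{7}}
Fixed point at round 3; 8 class(es).
class of 0: {0,8}; class of 8: {0,8}

Answer: BISIMILAR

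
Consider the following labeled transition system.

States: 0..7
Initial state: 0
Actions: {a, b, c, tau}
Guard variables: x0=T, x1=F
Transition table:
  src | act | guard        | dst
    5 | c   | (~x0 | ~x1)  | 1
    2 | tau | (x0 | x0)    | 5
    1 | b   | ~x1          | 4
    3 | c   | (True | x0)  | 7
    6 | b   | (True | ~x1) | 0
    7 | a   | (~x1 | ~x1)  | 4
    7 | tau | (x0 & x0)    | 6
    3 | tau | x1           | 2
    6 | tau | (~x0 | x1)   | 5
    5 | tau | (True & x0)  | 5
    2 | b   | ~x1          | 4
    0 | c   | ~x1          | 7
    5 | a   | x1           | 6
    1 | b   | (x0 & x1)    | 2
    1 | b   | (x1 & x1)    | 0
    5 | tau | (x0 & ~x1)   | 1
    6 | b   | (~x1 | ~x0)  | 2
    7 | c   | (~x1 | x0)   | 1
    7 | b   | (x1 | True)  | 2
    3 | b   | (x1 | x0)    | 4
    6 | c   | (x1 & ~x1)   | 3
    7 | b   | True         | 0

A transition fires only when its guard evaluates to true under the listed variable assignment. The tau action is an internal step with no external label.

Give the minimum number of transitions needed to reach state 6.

Layered search for 6:
  L0 = {0}
  L1 = {7}
  L2 = {1,2,4,6}
6 enters at depth 2; path c·tau

Answer: 2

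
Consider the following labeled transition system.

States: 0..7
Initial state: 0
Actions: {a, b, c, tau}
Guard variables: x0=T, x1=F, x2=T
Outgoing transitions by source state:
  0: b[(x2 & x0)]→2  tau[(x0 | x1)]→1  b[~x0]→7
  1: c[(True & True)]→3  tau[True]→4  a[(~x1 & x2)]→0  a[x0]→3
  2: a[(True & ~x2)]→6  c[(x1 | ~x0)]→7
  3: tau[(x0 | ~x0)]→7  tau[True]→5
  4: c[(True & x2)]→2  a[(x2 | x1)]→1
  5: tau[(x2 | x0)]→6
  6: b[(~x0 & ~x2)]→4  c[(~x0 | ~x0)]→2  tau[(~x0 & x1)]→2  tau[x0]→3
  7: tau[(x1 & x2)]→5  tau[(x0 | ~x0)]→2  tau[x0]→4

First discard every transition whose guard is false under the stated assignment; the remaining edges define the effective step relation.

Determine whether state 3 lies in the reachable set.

14 transition(s) survive guard evaluation.
Layer 0: {0}
Layer 1: {1,2}  total {0,1,2}
Layer 2: {3,4}  total {0,1,2,3,4}
Layer 3: {5,7}  total {0,1,2,3,4,5,7}
Layer 4: {6}  total {0,1,2,3,4,5,6,7}
Reachable = {0,1,2,3,4,5,6,7}
Path to 3: tau·c

Answer: REACHABLE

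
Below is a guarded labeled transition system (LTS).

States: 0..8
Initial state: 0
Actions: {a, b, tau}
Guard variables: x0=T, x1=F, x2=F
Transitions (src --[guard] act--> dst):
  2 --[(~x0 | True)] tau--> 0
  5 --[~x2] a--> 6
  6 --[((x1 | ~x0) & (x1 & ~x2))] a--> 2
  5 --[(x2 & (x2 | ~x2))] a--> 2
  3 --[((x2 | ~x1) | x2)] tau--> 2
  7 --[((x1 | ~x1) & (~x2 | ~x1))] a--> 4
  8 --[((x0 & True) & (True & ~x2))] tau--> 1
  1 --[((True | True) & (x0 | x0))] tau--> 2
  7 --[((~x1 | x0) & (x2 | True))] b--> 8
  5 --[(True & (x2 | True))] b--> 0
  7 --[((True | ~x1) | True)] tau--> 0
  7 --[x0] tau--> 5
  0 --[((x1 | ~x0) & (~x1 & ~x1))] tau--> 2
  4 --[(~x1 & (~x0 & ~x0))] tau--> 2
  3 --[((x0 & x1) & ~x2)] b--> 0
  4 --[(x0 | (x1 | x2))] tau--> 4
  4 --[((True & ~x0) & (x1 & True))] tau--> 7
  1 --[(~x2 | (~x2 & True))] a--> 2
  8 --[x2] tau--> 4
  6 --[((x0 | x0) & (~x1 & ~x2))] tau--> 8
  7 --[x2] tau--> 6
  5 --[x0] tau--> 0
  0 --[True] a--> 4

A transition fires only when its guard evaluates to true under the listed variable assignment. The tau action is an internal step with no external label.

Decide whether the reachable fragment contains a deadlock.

Reachable = {0,4}
  0: a→4  [deg 1]
  4: tau→4  [deg 1]

Answer: DEADLOCK-FREE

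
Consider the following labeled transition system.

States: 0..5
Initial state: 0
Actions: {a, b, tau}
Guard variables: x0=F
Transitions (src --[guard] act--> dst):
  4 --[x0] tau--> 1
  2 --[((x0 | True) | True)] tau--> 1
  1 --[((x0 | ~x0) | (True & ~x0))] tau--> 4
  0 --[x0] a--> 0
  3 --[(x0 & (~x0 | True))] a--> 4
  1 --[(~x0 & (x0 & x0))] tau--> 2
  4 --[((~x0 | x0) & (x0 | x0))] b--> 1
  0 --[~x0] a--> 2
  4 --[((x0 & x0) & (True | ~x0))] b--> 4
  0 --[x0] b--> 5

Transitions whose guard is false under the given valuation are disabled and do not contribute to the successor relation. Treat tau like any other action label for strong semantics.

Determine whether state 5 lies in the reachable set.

Answer: UNREACHABLE

Trace:
3 transition(s) survive guard evaluation.
L0 = {0}
L1 = {2}  total {0,2}
L2 = {1}  total {0,1,2}
L3 = {4}  total {0,1,2,4}
Reachable = {0,1,2,4}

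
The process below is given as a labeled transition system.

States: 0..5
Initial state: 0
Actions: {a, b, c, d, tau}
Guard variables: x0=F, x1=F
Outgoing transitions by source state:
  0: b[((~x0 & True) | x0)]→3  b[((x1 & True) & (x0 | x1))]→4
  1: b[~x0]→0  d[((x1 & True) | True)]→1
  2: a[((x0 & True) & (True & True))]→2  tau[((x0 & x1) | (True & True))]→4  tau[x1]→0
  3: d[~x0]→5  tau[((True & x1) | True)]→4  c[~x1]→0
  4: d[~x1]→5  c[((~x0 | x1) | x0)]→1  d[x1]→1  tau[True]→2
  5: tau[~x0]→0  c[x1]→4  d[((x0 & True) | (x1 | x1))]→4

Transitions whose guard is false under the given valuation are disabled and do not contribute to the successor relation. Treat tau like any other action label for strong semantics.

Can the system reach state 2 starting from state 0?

Guard filter leaves 11 enabled edge(s).
L0 = {0}
L1 = {3}  cumulative {0,3}
L2 = {4,5}  cumulative {0,3,4,5}
L3 = {1,2}  cumulative {0,1,2,3,4,5}
Reach set: {0,1,2,3,4,5}
Path to 2: b·tau·tau

Answer: REACHABLE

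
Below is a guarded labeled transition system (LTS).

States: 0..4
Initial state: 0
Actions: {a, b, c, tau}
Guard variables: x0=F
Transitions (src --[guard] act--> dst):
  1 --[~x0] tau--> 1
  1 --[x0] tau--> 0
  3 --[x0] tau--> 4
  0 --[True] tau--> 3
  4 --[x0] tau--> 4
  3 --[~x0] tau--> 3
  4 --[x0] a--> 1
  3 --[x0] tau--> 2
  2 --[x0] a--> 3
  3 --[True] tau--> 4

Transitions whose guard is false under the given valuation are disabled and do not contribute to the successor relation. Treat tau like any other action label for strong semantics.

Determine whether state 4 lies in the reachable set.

After dropping false guards: 4 live edges.
L0 = {0}
L1 = {3}  total {0,3}
L2 = {4}  total {0,3,4}
Reach set: {0,3,4}
Path to 4: tau·tau

Answer: REACHABLE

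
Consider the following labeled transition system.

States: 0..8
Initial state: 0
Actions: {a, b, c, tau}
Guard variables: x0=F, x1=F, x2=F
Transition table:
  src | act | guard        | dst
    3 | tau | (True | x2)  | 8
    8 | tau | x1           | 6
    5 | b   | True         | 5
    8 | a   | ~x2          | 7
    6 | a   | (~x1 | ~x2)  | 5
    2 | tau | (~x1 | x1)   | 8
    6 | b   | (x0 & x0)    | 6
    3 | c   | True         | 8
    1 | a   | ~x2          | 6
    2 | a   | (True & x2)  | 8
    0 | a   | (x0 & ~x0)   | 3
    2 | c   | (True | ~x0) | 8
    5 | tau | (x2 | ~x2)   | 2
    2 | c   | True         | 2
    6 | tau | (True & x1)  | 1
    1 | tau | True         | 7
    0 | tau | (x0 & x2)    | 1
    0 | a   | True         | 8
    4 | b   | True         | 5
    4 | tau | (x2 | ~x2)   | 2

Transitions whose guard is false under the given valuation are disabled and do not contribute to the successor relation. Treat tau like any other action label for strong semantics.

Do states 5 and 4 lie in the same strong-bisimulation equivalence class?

Answer: BISIMILAR

Analysis:
Bisimulation quotient by refinement:
  π0 = {{0,1,2,3,4,5,6,7,8}}
  π1 = {{0,6,8},{1},{2,3},{4,5},{7}}
  π2 = {{0},{1},{2},{3},{4,5},{6},{7},{8}}
Fixed point at round 3; 8 class(es).
[5]={4,5}  [4]={4,5}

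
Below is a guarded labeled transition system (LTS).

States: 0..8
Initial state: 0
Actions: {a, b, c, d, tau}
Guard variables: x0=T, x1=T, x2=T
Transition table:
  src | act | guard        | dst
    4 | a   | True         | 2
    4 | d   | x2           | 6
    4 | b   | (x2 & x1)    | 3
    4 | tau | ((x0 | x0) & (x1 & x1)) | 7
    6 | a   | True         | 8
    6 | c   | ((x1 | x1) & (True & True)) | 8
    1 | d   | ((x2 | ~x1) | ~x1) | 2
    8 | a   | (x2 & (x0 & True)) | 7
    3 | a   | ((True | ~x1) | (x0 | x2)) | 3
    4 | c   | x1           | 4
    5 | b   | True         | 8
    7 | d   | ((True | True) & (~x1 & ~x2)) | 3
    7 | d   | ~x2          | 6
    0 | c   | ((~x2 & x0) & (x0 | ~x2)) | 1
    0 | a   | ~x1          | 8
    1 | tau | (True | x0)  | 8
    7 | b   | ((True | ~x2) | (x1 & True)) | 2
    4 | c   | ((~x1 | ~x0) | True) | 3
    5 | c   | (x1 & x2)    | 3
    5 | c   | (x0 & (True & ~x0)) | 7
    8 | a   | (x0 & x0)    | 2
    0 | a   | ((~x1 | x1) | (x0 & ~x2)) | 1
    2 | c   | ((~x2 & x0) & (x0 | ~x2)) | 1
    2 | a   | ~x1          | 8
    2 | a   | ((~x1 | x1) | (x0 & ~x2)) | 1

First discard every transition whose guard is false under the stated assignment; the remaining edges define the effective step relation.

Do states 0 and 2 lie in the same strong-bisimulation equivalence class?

Answer: BISIMILAR

Analysis:
Refine partition for ~:
  π0 = {{0,1,2,3,4,5,6,7,8}}
  π1 = {{0,2,3,8},{1},{4},{5},{6},{7}}
  π2 = {{0,2},{1},{3},{4},{5},{6},{7},{8}}
8 equivalence class(es) (converged in 3)
[0]={0,2}  [2]={0,2}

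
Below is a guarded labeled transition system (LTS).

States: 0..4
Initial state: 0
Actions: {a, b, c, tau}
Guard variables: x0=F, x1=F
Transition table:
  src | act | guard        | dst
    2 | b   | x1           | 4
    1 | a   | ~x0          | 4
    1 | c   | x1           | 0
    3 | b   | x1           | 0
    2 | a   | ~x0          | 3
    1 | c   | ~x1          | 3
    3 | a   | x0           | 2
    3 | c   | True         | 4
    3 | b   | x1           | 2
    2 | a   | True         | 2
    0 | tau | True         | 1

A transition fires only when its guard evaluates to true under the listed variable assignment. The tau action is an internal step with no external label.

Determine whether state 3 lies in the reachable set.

After dropping false guards: 6 live edges.
Layer 0: {0}
Layer 1: {1}  total {0,1}
Layer 2: {3,4}  total {0,1,3,4}
Reach set: {0,1,3,4}
witness 3: tau·c

Answer: REACHABLE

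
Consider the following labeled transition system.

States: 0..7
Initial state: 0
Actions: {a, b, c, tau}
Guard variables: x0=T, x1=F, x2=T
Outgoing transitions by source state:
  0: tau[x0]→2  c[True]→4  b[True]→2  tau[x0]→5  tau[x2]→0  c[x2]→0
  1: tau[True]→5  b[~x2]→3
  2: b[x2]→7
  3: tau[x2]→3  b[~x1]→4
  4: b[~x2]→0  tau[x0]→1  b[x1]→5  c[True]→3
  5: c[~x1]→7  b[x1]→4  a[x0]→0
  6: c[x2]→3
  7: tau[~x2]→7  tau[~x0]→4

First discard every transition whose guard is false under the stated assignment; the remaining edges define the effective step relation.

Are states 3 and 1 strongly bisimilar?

Bisimulation quotient by refinement:
  round 0: {{0,1,2,3,4,5,6,7}}
  round 1: {{0},{1},{2},{3},{4},{5},{6},{7}}
Fixed point at round 2; 8 class(es).
class of 3: {3}; class of 1: {1}

Answer: NOT BISIMILAR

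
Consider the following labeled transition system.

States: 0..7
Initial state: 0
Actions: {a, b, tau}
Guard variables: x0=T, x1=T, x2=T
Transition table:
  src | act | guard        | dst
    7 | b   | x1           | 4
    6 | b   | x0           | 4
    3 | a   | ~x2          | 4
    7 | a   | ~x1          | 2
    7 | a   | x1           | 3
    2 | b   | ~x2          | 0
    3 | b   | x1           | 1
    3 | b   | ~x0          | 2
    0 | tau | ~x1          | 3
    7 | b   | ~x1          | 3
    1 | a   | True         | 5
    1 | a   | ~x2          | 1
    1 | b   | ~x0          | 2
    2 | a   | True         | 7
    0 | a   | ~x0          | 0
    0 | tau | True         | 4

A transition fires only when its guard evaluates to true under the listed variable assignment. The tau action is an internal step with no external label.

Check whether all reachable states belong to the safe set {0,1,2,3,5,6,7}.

Safe = {0,1,2,3,5,6,7}
Reach set: {0,4}
  0: safe
  4: ✗ unsafe
witness against invariant: tau → 4

Answer: INVARIANT VIOLATED at state 4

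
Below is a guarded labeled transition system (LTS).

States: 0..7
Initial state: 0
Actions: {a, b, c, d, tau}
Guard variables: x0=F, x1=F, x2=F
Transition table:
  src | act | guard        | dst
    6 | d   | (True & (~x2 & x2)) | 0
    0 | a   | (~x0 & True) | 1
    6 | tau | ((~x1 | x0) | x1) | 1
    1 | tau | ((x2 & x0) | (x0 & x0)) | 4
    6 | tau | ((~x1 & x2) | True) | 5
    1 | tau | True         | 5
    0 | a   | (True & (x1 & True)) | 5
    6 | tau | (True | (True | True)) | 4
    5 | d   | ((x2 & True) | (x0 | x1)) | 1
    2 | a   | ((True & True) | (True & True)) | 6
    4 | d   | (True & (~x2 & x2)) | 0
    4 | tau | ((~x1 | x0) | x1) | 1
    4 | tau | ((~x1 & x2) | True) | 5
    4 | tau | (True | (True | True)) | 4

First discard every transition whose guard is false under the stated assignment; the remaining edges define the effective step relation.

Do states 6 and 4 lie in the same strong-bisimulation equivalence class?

Answer: BISIMILAR

Trace:
Compute ~ classes (split until stable):
  round 0: {{0,1,2,3,4,5,6,7}}
  round 1: {{0,2},{1,4,6},{3,5,7}}
  round 2: {{0,2},{1},{3,5,7},{4,6}}
  round 3: {{0},{1},{2},{3,5,7},{4,6}}
stable after 4 split(s): 5 block(s)
[6]={4,6}  [4]={4,6}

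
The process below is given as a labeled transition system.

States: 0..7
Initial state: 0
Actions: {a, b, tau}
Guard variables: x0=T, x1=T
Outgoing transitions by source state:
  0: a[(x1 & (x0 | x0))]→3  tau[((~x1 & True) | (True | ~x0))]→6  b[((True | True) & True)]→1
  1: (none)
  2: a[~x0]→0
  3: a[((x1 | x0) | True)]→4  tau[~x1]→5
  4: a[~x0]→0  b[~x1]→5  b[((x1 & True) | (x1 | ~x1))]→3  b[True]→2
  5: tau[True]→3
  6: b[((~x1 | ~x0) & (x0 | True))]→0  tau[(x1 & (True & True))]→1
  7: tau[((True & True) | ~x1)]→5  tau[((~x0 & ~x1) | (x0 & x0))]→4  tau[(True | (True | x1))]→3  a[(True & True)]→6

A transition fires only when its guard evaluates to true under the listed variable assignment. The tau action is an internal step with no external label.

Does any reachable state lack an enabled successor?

R = {0,1,2,3,4,6}
  0: a→3  b→1  tau→6  [3 exit(s)]
  1: ∅  [no exit]
  2: ∅  [no exit]
  3: a→4  [1 exit(s)]
  4: b→2  b→3  [2 exit(s)]
  6: tau→1  [1 exit(s)]
Path to 1: b

Answer: DEADLOCK at state 1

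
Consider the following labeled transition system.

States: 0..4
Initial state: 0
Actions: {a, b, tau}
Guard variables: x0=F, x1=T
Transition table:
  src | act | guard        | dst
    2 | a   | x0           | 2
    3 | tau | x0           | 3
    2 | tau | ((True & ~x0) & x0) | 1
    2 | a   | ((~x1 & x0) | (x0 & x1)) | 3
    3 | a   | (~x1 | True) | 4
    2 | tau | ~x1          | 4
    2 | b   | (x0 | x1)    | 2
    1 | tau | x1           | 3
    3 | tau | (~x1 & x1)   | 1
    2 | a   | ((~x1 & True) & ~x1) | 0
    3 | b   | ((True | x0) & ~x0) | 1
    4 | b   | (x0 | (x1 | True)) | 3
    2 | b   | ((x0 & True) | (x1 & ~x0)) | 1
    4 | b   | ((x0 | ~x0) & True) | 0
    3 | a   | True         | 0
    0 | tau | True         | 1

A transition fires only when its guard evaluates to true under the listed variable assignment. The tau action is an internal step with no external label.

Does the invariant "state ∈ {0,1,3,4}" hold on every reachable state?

Answer: INVARIANT HOLDS

Analysis:
Inv-set: {0,1,3,4}
R = {0,1,3,4}
  0: ✓
  1: ✓
  3: ✓
  4: ✓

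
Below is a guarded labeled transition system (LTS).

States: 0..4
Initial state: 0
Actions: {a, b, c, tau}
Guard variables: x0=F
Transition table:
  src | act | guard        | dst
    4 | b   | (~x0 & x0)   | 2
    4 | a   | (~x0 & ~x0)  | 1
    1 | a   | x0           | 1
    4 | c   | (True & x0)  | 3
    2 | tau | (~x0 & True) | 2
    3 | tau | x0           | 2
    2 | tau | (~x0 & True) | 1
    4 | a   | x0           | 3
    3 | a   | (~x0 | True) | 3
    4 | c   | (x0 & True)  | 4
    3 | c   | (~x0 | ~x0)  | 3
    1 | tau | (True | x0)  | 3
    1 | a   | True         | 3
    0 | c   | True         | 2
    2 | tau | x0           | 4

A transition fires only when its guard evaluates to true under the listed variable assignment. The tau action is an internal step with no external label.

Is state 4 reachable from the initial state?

After dropping false guards: 8 live edges.
Layer 0: {0}
Layer 1: {2}  total {0,2}
Layer 2: {1}  total {0,1,2}
Layer 3: {3}  total {0,1,2,3}
Reach set: {0,1,2,3}

Answer: UNREACHABLE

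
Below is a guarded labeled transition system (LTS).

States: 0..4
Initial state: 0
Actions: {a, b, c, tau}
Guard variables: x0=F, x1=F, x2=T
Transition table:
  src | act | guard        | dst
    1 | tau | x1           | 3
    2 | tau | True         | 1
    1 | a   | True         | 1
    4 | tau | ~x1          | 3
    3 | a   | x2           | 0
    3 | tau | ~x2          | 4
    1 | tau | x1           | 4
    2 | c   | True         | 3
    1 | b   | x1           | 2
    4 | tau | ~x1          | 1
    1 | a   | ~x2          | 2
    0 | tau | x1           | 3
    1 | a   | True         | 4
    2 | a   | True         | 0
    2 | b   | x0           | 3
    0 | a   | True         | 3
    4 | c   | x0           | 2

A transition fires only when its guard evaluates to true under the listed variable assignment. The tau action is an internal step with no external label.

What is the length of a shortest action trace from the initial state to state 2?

Answer: UNREACHABLE

Trace:
Layered search for 2:
  L0 = {0}
  L1 = {3}
2 never appears.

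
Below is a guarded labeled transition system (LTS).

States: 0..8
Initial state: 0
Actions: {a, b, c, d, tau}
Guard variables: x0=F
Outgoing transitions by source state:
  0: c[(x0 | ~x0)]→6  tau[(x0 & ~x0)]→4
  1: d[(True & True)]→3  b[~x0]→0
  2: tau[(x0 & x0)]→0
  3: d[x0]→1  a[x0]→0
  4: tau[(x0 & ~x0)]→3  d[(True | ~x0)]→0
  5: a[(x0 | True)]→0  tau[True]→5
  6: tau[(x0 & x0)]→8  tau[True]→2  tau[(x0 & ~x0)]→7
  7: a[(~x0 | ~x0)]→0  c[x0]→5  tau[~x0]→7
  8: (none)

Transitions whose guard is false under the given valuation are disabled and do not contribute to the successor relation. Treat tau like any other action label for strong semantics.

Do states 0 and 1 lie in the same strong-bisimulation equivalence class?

Refine partition for ~:
  round 0: {{0,1,2,3,4,5,6,7,8}}
  round 1: {{0},{1},{2,3,8},{4},{5,7},{6}}
stable after 2 split(s): 6 block(s)
[0]={0}  [1]={1}

Answer: NOT BISIMILAR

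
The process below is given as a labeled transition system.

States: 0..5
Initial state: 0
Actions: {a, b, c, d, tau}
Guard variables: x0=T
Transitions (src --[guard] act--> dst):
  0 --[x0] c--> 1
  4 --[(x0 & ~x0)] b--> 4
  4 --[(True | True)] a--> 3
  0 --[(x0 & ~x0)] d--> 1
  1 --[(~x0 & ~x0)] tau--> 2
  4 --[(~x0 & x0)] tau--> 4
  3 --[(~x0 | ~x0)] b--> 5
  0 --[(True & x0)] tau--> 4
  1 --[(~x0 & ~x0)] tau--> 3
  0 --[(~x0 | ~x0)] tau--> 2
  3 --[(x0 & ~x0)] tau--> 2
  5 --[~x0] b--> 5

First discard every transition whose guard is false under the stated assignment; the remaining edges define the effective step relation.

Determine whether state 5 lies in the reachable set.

Answer: UNREACHABLE

Analysis:
Guard filter leaves 3 enabled edge(s).
depth 0: {0}
depth 1: {1,4}  total {0,1,4}
depth 2: {3}  total {0,1,3,4}
Reach set: {0,1,3,4}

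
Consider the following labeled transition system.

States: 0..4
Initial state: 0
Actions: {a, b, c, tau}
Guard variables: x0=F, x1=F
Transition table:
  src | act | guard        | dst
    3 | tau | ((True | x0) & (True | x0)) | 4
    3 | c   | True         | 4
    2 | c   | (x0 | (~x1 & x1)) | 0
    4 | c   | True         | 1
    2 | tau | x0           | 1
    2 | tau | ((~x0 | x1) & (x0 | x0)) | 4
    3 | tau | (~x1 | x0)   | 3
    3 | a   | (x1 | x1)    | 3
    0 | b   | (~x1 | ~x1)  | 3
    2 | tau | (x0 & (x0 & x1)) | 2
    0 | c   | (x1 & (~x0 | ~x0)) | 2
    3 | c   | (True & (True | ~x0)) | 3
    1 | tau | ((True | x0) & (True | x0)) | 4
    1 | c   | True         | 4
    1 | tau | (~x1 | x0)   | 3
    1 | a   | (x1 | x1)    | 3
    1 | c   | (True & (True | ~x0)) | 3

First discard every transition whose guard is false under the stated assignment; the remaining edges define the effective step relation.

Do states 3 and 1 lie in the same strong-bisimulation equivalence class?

Bisimulation quotient by refinement:
  round 0: {{0,1,2,3,4}}
  round 1: {{0},{1,3},{2},{4}}
stable after 2 split(s): 4 block(s)
[3]={1,3}  [1]={1,3}

Answer: BISIMILAR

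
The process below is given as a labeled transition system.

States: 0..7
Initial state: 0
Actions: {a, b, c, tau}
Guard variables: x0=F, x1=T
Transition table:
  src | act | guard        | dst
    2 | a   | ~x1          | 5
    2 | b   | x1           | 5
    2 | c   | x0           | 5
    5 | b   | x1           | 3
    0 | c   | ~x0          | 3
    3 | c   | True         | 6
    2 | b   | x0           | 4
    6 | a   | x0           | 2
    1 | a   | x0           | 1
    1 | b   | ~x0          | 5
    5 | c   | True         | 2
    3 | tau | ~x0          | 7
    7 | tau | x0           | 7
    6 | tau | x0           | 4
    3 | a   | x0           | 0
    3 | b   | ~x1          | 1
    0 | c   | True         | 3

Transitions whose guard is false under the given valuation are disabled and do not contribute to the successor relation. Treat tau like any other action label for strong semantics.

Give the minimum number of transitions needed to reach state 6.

Answer: 2

Trace:
Layered search for 6:
  depth 0: {0}
  depth 1: {3}
  depth 2: {6,7}
first hit 6 at d=2 via c·c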